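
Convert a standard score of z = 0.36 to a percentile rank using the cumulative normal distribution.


CDF(z) = 0.5 * (1 + erf(z/sqrt(2)))
erf(0.2546) = 0.2812
CDF = 0.6406
Percentile rank = 0.6406 * 100 = 64.06

64.06


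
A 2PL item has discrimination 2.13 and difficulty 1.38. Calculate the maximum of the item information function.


For 2PL, max info at theta = b = 1.38
I_max = a^2 / 4 = 2.13^2 / 4
= 4.5369 / 4
I_max = 1.1342

1.1342


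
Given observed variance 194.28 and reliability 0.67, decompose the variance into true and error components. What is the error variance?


var_true = rxx * var_obs = 0.67 * 194.28 = 130.1676
var_error = var_obs - var_true
var_error = 194.28 - 130.1676
var_error = 64.1124

64.1124


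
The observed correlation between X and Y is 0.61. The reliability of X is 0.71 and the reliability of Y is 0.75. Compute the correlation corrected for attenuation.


r_corrected = rxy / sqrt(rxx * ryy)
= 0.61 / sqrt(0.71 * 0.75)
= 0.61 / sqrt(0.5325)
= 0.61 / 0.729726
r_corrected = 0.8359

0.8359


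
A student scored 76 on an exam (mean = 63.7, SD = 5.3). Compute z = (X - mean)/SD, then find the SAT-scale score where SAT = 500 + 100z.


z = (X - mean) / SD = (76 - 63.7) / 5.3
z = 12.3 / 5.3
z = 2.3208
SAT-scale = SAT = 500 + 100z
Carry z at full precision (z = 12.3 / 5.3) into the conversion:
SAT-scale = 500 + 100 * (12.3 / 5.3) = 500 + 1230 / 5.3
SAT-scale = 500 + 232.0755
SAT-scale = 732.0755

732.0755


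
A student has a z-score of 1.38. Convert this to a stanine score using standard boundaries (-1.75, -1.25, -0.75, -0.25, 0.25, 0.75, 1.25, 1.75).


Stanine boundaries: [-1.75, -1.25, -0.75, -0.25, 0.25, 0.75, 1.25, 1.75]
z = 1.38
Check each boundary:
  z >= -1.75 -> could be stanine 2
  z >= -1.25 -> could be stanine 3
  z >= -0.75 -> could be stanine 4
  z >= -0.25 -> could be stanine 5
  z >= 0.25 -> could be stanine 6
  z >= 0.75 -> could be stanine 7
  z >= 1.25 -> could be stanine 8
  z < 1.75
Highest qualifying boundary gives stanine = 8

8


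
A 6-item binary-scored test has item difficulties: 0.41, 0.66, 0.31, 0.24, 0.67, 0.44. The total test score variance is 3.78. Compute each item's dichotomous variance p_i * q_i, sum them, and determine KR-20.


For each item, compute p_i * q_i:
  Item 1: 0.41 * 0.59 = 0.2419
  Item 2: 0.66 * 0.34 = 0.2244
  Item 3: 0.31 * 0.69 = 0.2139
  Item 4: 0.24 * 0.76 = 0.1824
  Item 5: 0.67 * 0.33 = 0.2211
  Item 6: 0.44 * 0.56 = 0.2464
Sum(p_i * q_i) = 0.2419 + 0.2244 + 0.2139 + 0.1824 + 0.2211 + 0.2464 = 1.3301
KR-20 = (k/(k-1)) * (1 - Sum(p_i*q_i) / Var_total)
= (6/5) * (1 - 1.3301/3.78)
= 1.2 * 0.6481
KR-20 = 0.7777

0.7777


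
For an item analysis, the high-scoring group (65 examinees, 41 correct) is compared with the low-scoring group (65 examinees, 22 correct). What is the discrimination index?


p_upper = 41/65 = 0.6308
p_lower = 22/65 = 0.3385
D = 0.6308 - 0.3385 = 0.2923

0.2923


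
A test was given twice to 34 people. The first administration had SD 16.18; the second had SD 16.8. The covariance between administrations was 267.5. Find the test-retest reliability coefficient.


r = cov(X,Y) / (SD_X * SD_Y)
r = 267.5 / (16.18 * 16.8)
r = 267.5 / 271.824
r = 0.9841

0.9841


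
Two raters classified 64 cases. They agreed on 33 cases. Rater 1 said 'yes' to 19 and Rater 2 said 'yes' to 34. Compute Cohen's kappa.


P_o = 33/64 = 0.515625
P_e = (19*34 + 45*30) / 4096 = 0.487305
kappa = (P_o - P_e) / (1 - P_e)
kappa = (0.515625 - 0.487305) / (1 - 0.487305)
kappa = 0.0552

0.0552


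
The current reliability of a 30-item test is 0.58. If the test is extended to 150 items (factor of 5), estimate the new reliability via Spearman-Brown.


r_new = (n * rxx) / (1 + (n-1) * rxx)
r_new = (5 * 0.58) / (1 + 4 * 0.58)
r_new = 2.9 / 3.32
r_new = 0.8735

0.8735


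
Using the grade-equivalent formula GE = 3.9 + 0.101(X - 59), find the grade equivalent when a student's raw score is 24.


raw - median = 24 - 59 = -35
slope * diff = 0.101 * -35 = -3.535
GE = 3.9 + -3.535
GE = 0.365

0.365


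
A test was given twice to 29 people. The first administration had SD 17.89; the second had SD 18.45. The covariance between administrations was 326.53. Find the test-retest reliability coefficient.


r = cov(X,Y) / (SD_X * SD_Y)
r = 326.53 / (17.89 * 18.45)
r = 326.53 / 330.0705
r = 0.9893

0.9893


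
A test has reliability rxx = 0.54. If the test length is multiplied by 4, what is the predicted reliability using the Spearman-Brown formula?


r_new = (n * rxx) / (1 + (n-1) * rxx)
r_new = (4 * 0.54) / (1 + 3 * 0.54)
r_new = 2.16 / 2.62
r_new = 0.8244

0.8244


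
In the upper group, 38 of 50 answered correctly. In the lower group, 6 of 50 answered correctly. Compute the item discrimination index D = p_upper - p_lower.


p_upper = 38/50 = 0.76
p_lower = 6/50 = 0.12
D = 0.76 - 0.12 = 0.64

0.64


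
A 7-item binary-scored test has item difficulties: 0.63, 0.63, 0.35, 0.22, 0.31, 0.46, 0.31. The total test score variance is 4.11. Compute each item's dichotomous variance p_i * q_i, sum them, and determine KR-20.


For each item, compute p_i * q_i:
  Item 1: 0.63 * 0.37 = 0.2331
  Item 2: 0.63 * 0.37 = 0.2331
  Item 3: 0.35 * 0.65 = 0.2275
  Item 4: 0.22 * 0.78 = 0.1716
  Item 5: 0.31 * 0.69 = 0.2139
  Item 6: 0.46 * 0.54 = 0.2484
  Item 7: 0.31 * 0.69 = 0.2139
Sum(p_i * q_i) = 0.2331 + 0.2331 + 0.2275 + 0.1716 + 0.2139 + 0.2484 + 0.2139 = 1.5415
KR-20 = (k/(k-1)) * (1 - Sum(p_i*q_i) / Var_total)
= (7/6) * (1 - 1.5415/4.11)
= 1.1667 * 0.6249
KR-20 = 0.7291

0.7291


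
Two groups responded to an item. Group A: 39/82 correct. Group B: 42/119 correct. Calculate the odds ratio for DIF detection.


Odds_A = 39/43 = 0.907
Odds_B = 42/77 = 0.5455
OR = Odds_A / Odds_B = 0.907 / 0.5455
Exactly, OR = (39 * 77) / (43 * 42) = 3003 / 1806
OR = 1.6628

1.6628


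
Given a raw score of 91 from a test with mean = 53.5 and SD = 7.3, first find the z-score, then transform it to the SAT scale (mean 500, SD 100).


z = (X - mean) / SD = (91 - 53.5) / 7.3
z = 37.5 / 7.3
z = 5.137
SAT-scale = SAT = 500 + 100z
Carry z at full precision (z = 37.5 / 7.3) into the conversion:
SAT-scale = 500 + 100 * (37.5 / 7.3) = 500 + 3750 / 7.3
SAT-scale = 500 + 513.6986
SAT-scale = 1013.6986

1013.6986


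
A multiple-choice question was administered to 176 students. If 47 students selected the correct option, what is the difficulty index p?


Item difficulty p = number correct / total examinees
p = 47 / 176
p = 0.267

0.267


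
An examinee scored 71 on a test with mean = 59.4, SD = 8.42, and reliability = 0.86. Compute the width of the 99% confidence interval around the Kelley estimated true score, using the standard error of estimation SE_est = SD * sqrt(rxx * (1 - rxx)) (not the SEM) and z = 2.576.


True score estimate = 0.86*71 + 0.14*59.4 = 69.376
SE_est = SD * sqrt(rxx * (1 - rxx)) = 8.42 * sqrt(0.86 * 0.14) = 8.42 * sqrt(0.1204) = 2.921631
CI = T_est +/- z * SE_est, so width = 2 * z * SE_est = 2 * 2.576 * 2.921631
Width = 15.0522

15.0522


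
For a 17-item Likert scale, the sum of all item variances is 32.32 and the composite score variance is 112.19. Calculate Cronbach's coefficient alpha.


alpha = (k/(k-1)) * (1 - sum(si^2)/s_total^2)
= (17/16) * (1 - 32.32/112.19)
alpha = 0.7564

0.7564


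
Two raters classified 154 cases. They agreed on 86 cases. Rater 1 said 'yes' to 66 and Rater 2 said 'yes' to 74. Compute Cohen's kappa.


P_o = 86/154 = 0.558442
P_e = (66*74 + 88*80) / 23716 = 0.502783
kappa = (P_o - P_e) / (1 - P_e)
kappa = (0.558442 - 0.502783) / (1 - 0.502783)
kappa = 0.1119

0.1119


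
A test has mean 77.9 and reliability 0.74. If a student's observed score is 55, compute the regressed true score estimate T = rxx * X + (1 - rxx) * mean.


T_est = rxx * X + (1 - rxx) * mean
T_est = 0.74 * 55 + 0.26 * 77.9
T_est = 40.7 + 20.254
T_est = 60.954

60.954


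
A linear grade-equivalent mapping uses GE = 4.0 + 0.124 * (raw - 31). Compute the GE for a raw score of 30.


raw - median = 30 - 31 = -1
slope * diff = 0.124 * -1 = -0.124
GE = 4.0 + -0.124
GE = 3.876

3.876


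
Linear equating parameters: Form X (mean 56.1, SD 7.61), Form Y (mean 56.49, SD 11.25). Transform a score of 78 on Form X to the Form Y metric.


slope = SD_Y / SD_X = 11.25 / 7.61 ~ 1.4783
intercept = mean_Y - slope * mean_X = 56.49 - (11.25 / 7.61) * 56.1 ~ -26.4436
Y = slope * X + intercept. To avoid rounding drift from the rounded slope/intercept, evaluate the equivalent form Y = mean_Y + SD_Y * (X - mean_X) / SD_X at full precision:
Y = 56.49 + 11.25 * (78 - 56.1) / 7.61
Y = 56.49 + 11.25 * 21.9 / 7.61
Y = 56.49 + 246.375 / 7.61
Y = 56.49 + 32.3752
Y = 88.8652

88.8652


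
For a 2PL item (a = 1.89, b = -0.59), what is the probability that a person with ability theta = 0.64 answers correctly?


a*(theta - b) = 1.89 * (0.64 - -0.59) = 2.3247
exp(-2.3247) = 0.0978
P = 1 / (1 + 0.0978)
P = 0.9109

0.9109


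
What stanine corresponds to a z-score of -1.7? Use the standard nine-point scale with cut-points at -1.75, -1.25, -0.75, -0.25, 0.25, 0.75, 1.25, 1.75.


Stanine boundaries: [-1.75, -1.25, -0.75, -0.25, 0.25, 0.75, 1.25, 1.75]
z = -1.7
Check each boundary:
  z >= -1.75 -> could be stanine 2
  z < -1.25
  z < -0.75
  z < -0.25
  z < 0.25
  z < 0.75
  z < 1.25
  z < 1.75
Highest qualifying boundary gives stanine = 2

2


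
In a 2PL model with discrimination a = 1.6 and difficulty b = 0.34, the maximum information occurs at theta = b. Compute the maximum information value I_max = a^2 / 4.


For 2PL, max info at theta = b = 0.34
I_max = a^2 / 4 = 1.6^2 / 4
= 2.56 / 4
I_max = 0.64

0.64


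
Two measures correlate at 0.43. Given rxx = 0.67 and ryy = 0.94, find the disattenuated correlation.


r_corrected = rxy / sqrt(rxx * ryy)
= 0.43 / sqrt(0.67 * 0.94)
= 0.43 / sqrt(0.6298)
= 0.43 / 0.793599
r_corrected = 0.5418

0.5418


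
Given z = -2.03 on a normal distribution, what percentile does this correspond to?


CDF(z) = 0.5 * (1 + erf(z/sqrt(2)))
erf(-1.4354) = -0.9576
CDF = 0.0212
Percentile rank = 0.0212 * 100 = 2.12

2.12


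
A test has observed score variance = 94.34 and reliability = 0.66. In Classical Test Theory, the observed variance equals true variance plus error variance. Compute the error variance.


var_true = rxx * var_obs = 0.66 * 94.34 = 62.2644
var_error = var_obs - var_true
var_error = 94.34 - 62.2644
var_error = 32.0756

32.0756


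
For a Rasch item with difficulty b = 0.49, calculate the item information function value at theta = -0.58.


P = 1/(1+exp(-(-0.58-0.49))) = 0.2554
I = P*(1-P) = 0.2554 * 0.7446
I = 0.1902

0.1902


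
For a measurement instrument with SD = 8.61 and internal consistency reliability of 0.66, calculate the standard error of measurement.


SEM = SD * sqrt(1 - rxx)
SEM = 8.61 * sqrt(1 - 0.66)
SEM = 8.61 * sqrt(0.34) = 8.61 * 0.583095
SEM = 5.0204

5.0204


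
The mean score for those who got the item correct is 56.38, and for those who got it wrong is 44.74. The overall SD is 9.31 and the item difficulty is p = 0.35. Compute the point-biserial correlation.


q = 1 - p = 0.65
rpb = ((M1 - M0) / SD) * sqrt(p * q)
rpb = ((56.38 - 44.74) / 9.31) * sqrt(0.35 * 0.65)
rpb = 0.5963

0.5963


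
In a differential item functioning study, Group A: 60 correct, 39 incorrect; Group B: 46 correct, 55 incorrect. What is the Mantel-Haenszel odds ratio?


Odds_A = 60/39 = 1.5385
Odds_B = 46/55 = 0.8364
OR = Odds_A / Odds_B = 1.5385 / 0.8364
Exactly, OR = (60 * 55) / (39 * 46) = 3300 / 1794
OR = 1.8395

1.8395


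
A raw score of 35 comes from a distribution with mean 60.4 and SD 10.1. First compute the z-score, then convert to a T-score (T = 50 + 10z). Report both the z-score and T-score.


z = (X - mean) / SD = (35 - 60.4) / 10.1
z = -25.4 / 10.1
z = -2.5149
T-score = T = 50 + 10z
Carry z at full precision (z = -25.4 / 10.1) into the conversion:
T-score = 50 + 10 * (-25.4 / 10.1) = 50 + -254 / 10.1
T-score = 50 + -25.1485
T-score = 24.8515

24.8515


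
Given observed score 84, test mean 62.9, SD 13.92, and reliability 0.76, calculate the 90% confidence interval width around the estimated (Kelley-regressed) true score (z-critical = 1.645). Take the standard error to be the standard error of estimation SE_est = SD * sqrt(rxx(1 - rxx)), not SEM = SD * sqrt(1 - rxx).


True score estimate = 0.76*84 + 0.24*62.9 = 78.936
SE_est = SD * sqrt(rxx * (1 - rxx)) = 13.92 * sqrt(0.76 * 0.24) = 13.92 * sqrt(0.1824) = 5.944997
CI = T_est +/- z * SE_est, so width = 2 * z * SE_est = 2 * 1.645 * 5.944997
Width = 19.559

19.559


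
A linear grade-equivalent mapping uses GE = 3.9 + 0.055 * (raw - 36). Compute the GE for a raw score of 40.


raw - median = 40 - 36 = 4
slope * diff = 0.055 * 4 = 0.22
GE = 3.9 + 0.22
GE = 4.12

4.12


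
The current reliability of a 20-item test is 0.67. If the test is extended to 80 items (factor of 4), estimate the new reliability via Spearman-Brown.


r_new = (n * rxx) / (1 + (n-1) * rxx)
r_new = (4 * 0.67) / (1 + 3 * 0.67)
r_new = 2.68 / 3.01
r_new = 0.8904

0.8904


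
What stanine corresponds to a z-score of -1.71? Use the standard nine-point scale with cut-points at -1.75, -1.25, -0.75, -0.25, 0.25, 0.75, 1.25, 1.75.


Stanine boundaries: [-1.75, -1.25, -0.75, -0.25, 0.25, 0.75, 1.25, 1.75]
z = -1.71
Check each boundary:
  z >= -1.75 -> could be stanine 2
  z < -1.25
  z < -0.75
  z < -0.25
  z < 0.25
  z < 0.75
  z < 1.25
  z < 1.75
Highest qualifying boundary gives stanine = 2

2


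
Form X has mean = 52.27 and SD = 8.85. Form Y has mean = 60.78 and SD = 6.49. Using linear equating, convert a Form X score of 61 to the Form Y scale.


slope = SD_Y / SD_X = 6.49 / 8.85 ~ 0.7333
intercept = mean_Y - slope * mean_X = 60.78 - (6.49 / 8.85) * 52.27 ~ 22.4487
Y = slope * X + intercept. To avoid rounding drift from the rounded slope/intercept, evaluate the equivalent form Y = mean_Y + SD_Y * (X - mean_X) / SD_X at full precision:
Y = 60.78 + 6.49 * (61 - 52.27) / 8.85
Y = 60.78 + 6.49 * 8.73 / 8.85
Y = 60.78 + 56.6577 / 8.85
Y = 60.78 + 6.402
Y = 67.182

67.182


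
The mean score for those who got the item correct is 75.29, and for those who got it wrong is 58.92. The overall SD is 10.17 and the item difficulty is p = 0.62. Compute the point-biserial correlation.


q = 1 - p = 0.38
rpb = ((M1 - M0) / SD) * sqrt(p * q)
rpb = ((75.29 - 58.92) / 10.17) * sqrt(0.62 * 0.38)
rpb = 0.7813

0.7813


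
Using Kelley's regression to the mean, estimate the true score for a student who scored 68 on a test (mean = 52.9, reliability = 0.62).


T_est = rxx * X + (1 - rxx) * mean
T_est = 0.62 * 68 + 0.38 * 52.9
T_est = 42.16 + 20.102
T_est = 62.262

62.262


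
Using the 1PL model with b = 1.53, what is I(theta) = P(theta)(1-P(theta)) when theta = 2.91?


P = 1/(1+exp(-(2.91-1.53))) = 0.799
I = P*(1-P) = 0.799 * 0.201
I = 0.1606

0.1606


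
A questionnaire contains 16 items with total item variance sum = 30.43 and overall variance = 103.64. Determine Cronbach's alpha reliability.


alpha = (k/(k-1)) * (1 - sum(si^2)/s_total^2)
= (16/15) * (1 - 30.43/103.64)
alpha = 0.7535

0.7535


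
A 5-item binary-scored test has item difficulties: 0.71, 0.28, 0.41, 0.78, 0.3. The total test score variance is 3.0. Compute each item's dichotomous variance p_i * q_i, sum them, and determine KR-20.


For each item, compute p_i * q_i:
  Item 1: 0.71 * 0.29 = 0.2059
  Item 2: 0.28 * 0.72 = 0.2016
  Item 3: 0.41 * 0.59 = 0.2419
  Item 4: 0.78 * 0.22 = 0.1716
  Item 5: 0.3 * 0.7 = 0.21
Sum(p_i * q_i) = 0.2059 + 0.2016 + 0.2419 + 0.1716 + 0.21 = 1.031
KR-20 = (k/(k-1)) * (1 - Sum(p_i*q_i) / Var_total)
= (5/4) * (1 - 1.031/3.0)
= 1.25 * 0.6563
KR-20 = 0.8204

0.8204


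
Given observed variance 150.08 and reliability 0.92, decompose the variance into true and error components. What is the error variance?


var_true = rxx * var_obs = 0.92 * 150.08 = 138.0736
var_error = var_obs - var_true
var_error = 150.08 - 138.0736
var_error = 12.0064

12.0064


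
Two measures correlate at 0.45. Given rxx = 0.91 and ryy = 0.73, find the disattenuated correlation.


r_corrected = rxy / sqrt(rxx * ryy)
= 0.45 / sqrt(0.91 * 0.73)
= 0.45 / sqrt(0.6643)
= 0.45 / 0.815046
r_corrected = 0.5521

0.5521


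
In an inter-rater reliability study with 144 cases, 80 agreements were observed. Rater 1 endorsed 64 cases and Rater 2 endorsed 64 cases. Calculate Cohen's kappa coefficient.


P_o = 80/144 = 0.555556
P_e = (64*64 + 80*80) / 20736 = 0.506173
kappa = (P_o - P_e) / (1 - P_e)
kappa = (0.555556 - 0.506173) / (1 - 0.506173)
kappa = 0.1

0.1


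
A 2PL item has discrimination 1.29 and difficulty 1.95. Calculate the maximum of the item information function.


For 2PL, max info at theta = b = 1.95
I_max = a^2 / 4 = 1.29^2 / 4
= 1.6641 / 4
I_max = 0.416

0.416


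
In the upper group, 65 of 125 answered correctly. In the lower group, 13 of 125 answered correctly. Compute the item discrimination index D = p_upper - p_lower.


p_upper = 65/125 = 0.52
p_lower = 13/125 = 0.104
D = 0.52 - 0.104 = 0.416

0.416


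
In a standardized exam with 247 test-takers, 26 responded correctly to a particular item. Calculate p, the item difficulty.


Item difficulty p = number correct / total examinees
p = 26 / 247
p = 0.1053

0.1053


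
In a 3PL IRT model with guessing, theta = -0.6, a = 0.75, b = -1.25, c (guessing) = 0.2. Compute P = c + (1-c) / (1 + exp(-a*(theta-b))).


logit = 0.75*(-0.6 - -1.25) = 0.4875
P* = 1/(1 + exp(-0.4875)) = 0.6195
P = 0.2 + (1 - 0.2) * 0.6195
P = 0.6956

0.6956


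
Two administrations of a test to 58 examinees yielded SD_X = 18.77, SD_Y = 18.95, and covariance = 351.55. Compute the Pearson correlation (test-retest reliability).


r = cov(X,Y) / (SD_X * SD_Y)
r = 351.55 / (18.77 * 18.95)
r = 351.55 / 355.6915
r = 0.9884

0.9884


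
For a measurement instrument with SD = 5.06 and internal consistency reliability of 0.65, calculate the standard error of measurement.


SEM = SD * sqrt(1 - rxx)
SEM = 5.06 * sqrt(1 - 0.65)
SEM = 5.06 * sqrt(0.35) = 5.06 * 0.591608
SEM = 2.9935

2.9935


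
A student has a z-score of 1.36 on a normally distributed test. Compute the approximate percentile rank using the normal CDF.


CDF(z) = 0.5 * (1 + erf(z/sqrt(2)))
erf(0.9617) = 0.8262
CDF = 0.9131
Percentile rank = 0.9131 * 100 = 91.31

91.31


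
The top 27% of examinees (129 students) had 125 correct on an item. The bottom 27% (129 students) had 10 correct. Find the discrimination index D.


p_upper = 125/129 = 0.969
p_lower = 10/129 = 0.0775
D = 0.969 - 0.0775 = 0.8915

0.8915


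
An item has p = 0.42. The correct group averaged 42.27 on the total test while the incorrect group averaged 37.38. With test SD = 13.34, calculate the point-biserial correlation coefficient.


q = 1 - p = 0.58
rpb = ((M1 - M0) / SD) * sqrt(p * q)
rpb = ((42.27 - 37.38) / 13.34) * sqrt(0.42 * 0.58)
rpb = 0.1809

0.1809


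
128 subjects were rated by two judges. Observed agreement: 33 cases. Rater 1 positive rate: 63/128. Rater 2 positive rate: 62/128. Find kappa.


P_o = 33/128 = 0.257812
P_e = (63*62 + 65*66) / 16384 = 0.500244
kappa = (P_o - P_e) / (1 - P_e)
kappa = (0.257812 - 0.500244) / (1 - 0.500244)
kappa = -0.4851

-0.4851


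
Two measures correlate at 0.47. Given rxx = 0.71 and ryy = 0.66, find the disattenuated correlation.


r_corrected = rxy / sqrt(rxx * ryy)
= 0.47 / sqrt(0.71 * 0.66)
= 0.47 / sqrt(0.4686)
= 0.47 / 0.684544
r_corrected = 0.6866

0.6866


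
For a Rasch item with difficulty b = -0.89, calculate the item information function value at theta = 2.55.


P = 1/(1+exp(-(2.55--0.89))) = 0.9689
I = P*(1-P) = 0.9689 * 0.0311
I = 0.0301

0.0301


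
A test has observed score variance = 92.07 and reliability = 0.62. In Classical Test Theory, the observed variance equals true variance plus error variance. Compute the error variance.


var_true = rxx * var_obs = 0.62 * 92.07 = 57.0834
var_error = var_obs - var_true
var_error = 92.07 - 57.0834
var_error = 34.9866

34.9866


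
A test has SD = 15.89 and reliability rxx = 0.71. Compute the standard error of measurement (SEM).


SEM = SD * sqrt(1 - rxx)
SEM = 15.89 * sqrt(1 - 0.71)
SEM = 15.89 * sqrt(0.29) = 15.89 * 0.538516
SEM = 8.557

8.557


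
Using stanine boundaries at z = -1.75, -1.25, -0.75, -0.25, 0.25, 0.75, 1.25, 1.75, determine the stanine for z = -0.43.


Stanine boundaries: [-1.75, -1.25, -0.75, -0.25, 0.25, 0.75, 1.25, 1.75]
z = -0.43
Check each boundary:
  z >= -1.75 -> could be stanine 2
  z >= -1.25 -> could be stanine 3
  z >= -0.75 -> could be stanine 4
  z < -0.25
  z < 0.25
  z < 0.75
  z < 1.25
  z < 1.75
Highest qualifying boundary gives stanine = 4

4


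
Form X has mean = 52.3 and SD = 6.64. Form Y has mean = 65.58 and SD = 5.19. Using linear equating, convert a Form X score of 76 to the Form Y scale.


slope = SD_Y / SD_X = 5.19 / 6.64 ~ 0.7816
intercept = mean_Y - slope * mean_X = 65.58 - (5.19 / 6.64) * 52.3 ~ 24.7009
Y = slope * X + intercept. To avoid rounding drift from the rounded slope/intercept, evaluate the equivalent form Y = mean_Y + SD_Y * (X - mean_X) / SD_X at full precision:
Y = 65.58 + 5.19 * (76 - 52.3) / 6.64
Y = 65.58 + 5.19 * 23.7 / 6.64
Y = 65.58 + 123.003 / 6.64
Y = 65.58 + 18.5245
Y = 84.1045

84.1045


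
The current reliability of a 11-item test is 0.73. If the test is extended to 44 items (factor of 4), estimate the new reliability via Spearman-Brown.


r_new = (n * rxx) / (1 + (n-1) * rxx)
r_new = (4 * 0.73) / (1 + 3 * 0.73)
r_new = 2.92 / 3.19
r_new = 0.9154

0.9154


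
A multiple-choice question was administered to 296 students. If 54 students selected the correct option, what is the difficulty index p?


Item difficulty p = number correct / total examinees
p = 54 / 296
p = 0.1824

0.1824


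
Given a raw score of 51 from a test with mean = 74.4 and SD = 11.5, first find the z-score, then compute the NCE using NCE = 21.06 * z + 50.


z = (X - mean) / SD = (51 - 74.4) / 11.5
z = -23.4 / 11.5
z = -2.0348
NCE = NCE = 21.06z + 50
Carry z at full precision (z = -23.4 / 11.5) into the conversion:
NCE = 21.06 * (-23.4 / 11.5) + 50 = -492.804 / 11.5 + 50
NCE = -42.8525 + 50
NCE = 7.1475

7.1475


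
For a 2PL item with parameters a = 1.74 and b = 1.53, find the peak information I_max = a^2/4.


For 2PL, max info at theta = b = 1.53
I_max = a^2 / 4 = 1.74^2 / 4
= 3.0276 / 4
I_max = 0.7569

0.7569


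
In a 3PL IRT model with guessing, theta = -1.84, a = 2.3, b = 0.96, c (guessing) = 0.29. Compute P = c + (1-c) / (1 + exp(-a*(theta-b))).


logit = 2.3*(-1.84 - 0.96) = -6.44
P* = 1/(1 + exp(--6.44)) = 0.0016
P = 0.29 + (1 - 0.29) * 0.0016
P = 0.2911

0.2911


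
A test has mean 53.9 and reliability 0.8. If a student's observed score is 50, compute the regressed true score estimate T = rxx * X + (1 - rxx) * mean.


T_est = rxx * X + (1 - rxx) * mean
T_est = 0.8 * 50 + 0.2 * 53.9
T_est = 40.0 + 10.78
T_est = 50.78

50.78


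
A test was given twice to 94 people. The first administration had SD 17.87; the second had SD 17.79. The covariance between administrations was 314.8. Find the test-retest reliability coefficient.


r = cov(X,Y) / (SD_X * SD_Y)
r = 314.8 / (17.87 * 17.79)
r = 314.8 / 317.9073
r = 0.9902

0.9902


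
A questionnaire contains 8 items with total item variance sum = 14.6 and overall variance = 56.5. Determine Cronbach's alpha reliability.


alpha = (k/(k-1)) * (1 - sum(si^2)/s_total^2)
= (8/7) * (1 - 14.6/56.5)
alpha = 0.8475

0.8475


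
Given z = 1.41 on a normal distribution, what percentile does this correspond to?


CDF(z) = 0.5 * (1 + erf(z/sqrt(2)))
erf(0.997) = 0.8415
CDF = 0.9207
Percentile rank = 0.9207 * 100 = 92.07

92.07


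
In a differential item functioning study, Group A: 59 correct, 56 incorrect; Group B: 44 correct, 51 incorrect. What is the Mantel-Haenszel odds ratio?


Odds_A = 59/56 = 1.0536
Odds_B = 44/51 = 0.8627
OR = Odds_A / Odds_B = 1.0536 / 0.8627
Exactly, OR = (59 * 51) / (56 * 44) = 3009 / 2464
OR = 1.2212

1.2212


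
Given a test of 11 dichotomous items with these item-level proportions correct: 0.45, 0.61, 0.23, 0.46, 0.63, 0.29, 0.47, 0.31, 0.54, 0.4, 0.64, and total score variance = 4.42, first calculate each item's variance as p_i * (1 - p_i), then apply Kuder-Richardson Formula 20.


For each item, compute p_i * q_i:
  Item 1: 0.45 * 0.55 = 0.2475
  Item 2: 0.61 * 0.39 = 0.2379
  Item 3: 0.23 * 0.77 = 0.1771
  Item 4: 0.46 * 0.54 = 0.2484
  Item 5: 0.63 * 0.37 = 0.2331
  Item 6: 0.29 * 0.71 = 0.2059
  Item 7: 0.47 * 0.53 = 0.2491
  Item 8: 0.31 * 0.69 = 0.2139
  Item 9: 0.54 * 0.46 = 0.2484
  Item 10: 0.4 * 0.6 = 0.24
  Item 11: 0.64 * 0.36 = 0.2304
Sum(p_i * q_i) = 0.2475 + 0.2379 + 0.1771 + 0.2484 + 0.2331 + 0.2059 + 0.2491 + 0.2139 + 0.2484 + 0.24 + 0.2304 = 2.5317
KR-20 = (k/(k-1)) * (1 - Sum(p_i*q_i) / Var_total)
= (11/10) * (1 - 2.5317/4.42)
= 1.1 * 0.4272
KR-20 = 0.4699

0.4699


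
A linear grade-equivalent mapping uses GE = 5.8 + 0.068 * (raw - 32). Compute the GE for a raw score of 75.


raw - median = 75 - 32 = 43
slope * diff = 0.068 * 43 = 2.924
GE = 5.8 + 2.924
GE = 8.724

8.724


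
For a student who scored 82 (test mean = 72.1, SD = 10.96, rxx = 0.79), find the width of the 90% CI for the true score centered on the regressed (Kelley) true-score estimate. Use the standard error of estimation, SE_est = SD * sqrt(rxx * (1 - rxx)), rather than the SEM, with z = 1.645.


True score estimate = 0.79*82 + 0.21*72.1 = 79.921
SE_est = SD * sqrt(rxx * (1 - rxx)) = 10.96 * sqrt(0.79 * 0.21) = 10.96 * sqrt(0.1659) = 4.464098
CI = T_est +/- z * SE_est, so width = 2 * z * SE_est = 2 * 1.645 * 4.464098
Width = 14.6869

14.6869


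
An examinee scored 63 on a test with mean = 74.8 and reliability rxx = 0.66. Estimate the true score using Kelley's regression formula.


T_est = rxx * X + (1 - rxx) * mean
T_est = 0.66 * 63 + 0.34 * 74.8
T_est = 41.58 + 25.432
T_est = 67.012

67.012


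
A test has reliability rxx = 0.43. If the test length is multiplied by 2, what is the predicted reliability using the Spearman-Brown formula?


r_new = (n * rxx) / (1 + (n-1) * rxx)
r_new = (2 * 0.43) / (1 + 1 * 0.43)
r_new = 0.86 / 1.43
r_new = 0.6014

0.6014


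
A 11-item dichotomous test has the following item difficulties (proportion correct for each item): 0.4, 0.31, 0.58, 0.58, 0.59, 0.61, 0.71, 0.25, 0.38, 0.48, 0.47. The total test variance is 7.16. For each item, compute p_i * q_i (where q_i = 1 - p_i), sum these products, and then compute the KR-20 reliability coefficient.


For each item, compute p_i * q_i:
  Item 1: 0.4 * 0.6 = 0.24
  Item 2: 0.31 * 0.69 = 0.2139
  Item 3: 0.58 * 0.42 = 0.2436
  Item 4: 0.58 * 0.42 = 0.2436
  Item 5: 0.59 * 0.41 = 0.2419
  Item 6: 0.61 * 0.39 = 0.2379
  Item 7: 0.71 * 0.29 = 0.2059
  Item 8: 0.25 * 0.75 = 0.1875
  Item 9: 0.38 * 0.62 = 0.2356
  Item 10: 0.48 * 0.52 = 0.2496
  Item 11: 0.47 * 0.53 = 0.2491
Sum(p_i * q_i) = 0.24 + 0.2139 + 0.2436 + 0.2436 + 0.2419 + 0.2379 + 0.2059 + 0.1875 + 0.2356 + 0.2496 + 0.2491 = 2.5486
KR-20 = (k/(k-1)) * (1 - Sum(p_i*q_i) / Var_total)
= (11/10) * (1 - 2.5486/7.16)
= 1.1 * 0.6441
KR-20 = 0.7085

0.7085


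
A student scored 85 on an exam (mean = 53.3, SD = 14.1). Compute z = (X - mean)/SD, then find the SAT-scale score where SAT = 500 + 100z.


z = (X - mean) / SD = (85 - 53.3) / 14.1
z = 31.7 / 14.1
z = 2.2482
SAT-scale = SAT = 500 + 100z
Carry z at full precision (z = 31.7 / 14.1) into the conversion:
SAT-scale = 500 + 100 * (31.7 / 14.1) = 500 + 3170 / 14.1
SAT-scale = 500 + 224.8227
SAT-scale = 724.8227

724.8227


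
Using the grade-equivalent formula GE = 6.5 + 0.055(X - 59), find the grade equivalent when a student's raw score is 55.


raw - median = 55 - 59 = -4
slope * diff = 0.055 * -4 = -0.22
GE = 6.5 + -0.22
GE = 6.28

6.28


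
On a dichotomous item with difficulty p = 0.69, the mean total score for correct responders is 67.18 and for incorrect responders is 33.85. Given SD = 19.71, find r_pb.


q = 1 - p = 0.31
rpb = ((M1 - M0) / SD) * sqrt(p * q)
rpb = ((67.18 - 33.85) / 19.71) * sqrt(0.69 * 0.31)
rpb = 0.7821

0.7821


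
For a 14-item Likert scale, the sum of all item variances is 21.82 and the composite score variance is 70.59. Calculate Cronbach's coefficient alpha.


alpha = (k/(k-1)) * (1 - sum(si^2)/s_total^2)
= (14/13) * (1 - 21.82/70.59)
alpha = 0.744

0.744


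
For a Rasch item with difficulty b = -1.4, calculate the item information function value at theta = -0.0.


P = 1/(1+exp(-(-0.0--1.4))) = 0.8022
I = P*(1-P) = 0.8022 * 0.1978
I = 0.1587

0.1587


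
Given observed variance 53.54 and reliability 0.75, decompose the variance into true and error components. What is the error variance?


var_true = rxx * var_obs = 0.75 * 53.54 = 40.155
var_error = var_obs - var_true
var_error = 53.54 - 40.155
var_error = 13.385

13.385


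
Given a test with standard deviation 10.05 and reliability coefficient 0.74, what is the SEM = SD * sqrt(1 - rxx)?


SEM = SD * sqrt(1 - rxx)
SEM = 10.05 * sqrt(1 - 0.74)
SEM = 10.05 * sqrt(0.26) = 10.05 * 0.509902
SEM = 5.1245

5.1245


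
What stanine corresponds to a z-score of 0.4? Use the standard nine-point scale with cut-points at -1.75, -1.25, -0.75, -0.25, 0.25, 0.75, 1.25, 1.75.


Stanine boundaries: [-1.75, -1.25, -0.75, -0.25, 0.25, 0.75, 1.25, 1.75]
z = 0.4
Check each boundary:
  z >= -1.75 -> could be stanine 2
  z >= -1.25 -> could be stanine 3
  z >= -0.75 -> could be stanine 4
  z >= -0.25 -> could be stanine 5
  z >= 0.25 -> could be stanine 6
  z < 0.75
  z < 1.25
  z < 1.75
Highest qualifying boundary gives stanine = 6

6


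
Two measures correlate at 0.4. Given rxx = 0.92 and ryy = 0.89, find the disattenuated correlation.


r_corrected = rxy / sqrt(rxx * ryy)
= 0.4 / sqrt(0.92 * 0.89)
= 0.4 / sqrt(0.8188)
= 0.4 / 0.904876
r_corrected = 0.442

0.442


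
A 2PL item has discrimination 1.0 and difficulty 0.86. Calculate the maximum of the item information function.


For 2PL, max info at theta = b = 0.86
I_max = a^2 / 4 = 1.0^2 / 4
= 1.0 / 4
I_max = 0.25

0.25


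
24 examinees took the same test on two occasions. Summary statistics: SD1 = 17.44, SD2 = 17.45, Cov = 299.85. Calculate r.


r = cov(X,Y) / (SD_X * SD_Y)
r = 299.85 / (17.44 * 17.45)
r = 299.85 / 304.328
r = 0.9853

0.9853


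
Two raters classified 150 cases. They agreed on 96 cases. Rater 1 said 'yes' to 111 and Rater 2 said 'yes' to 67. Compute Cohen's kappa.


P_o = 96/150 = 0.64
P_e = (111*67 + 39*83) / 22500 = 0.4744
kappa = (P_o - P_e) / (1 - P_e)
kappa = (0.64 - 0.4744) / (1 - 0.4744)
kappa = 0.3151

0.3151


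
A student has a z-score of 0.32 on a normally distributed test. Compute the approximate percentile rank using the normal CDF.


CDF(z) = 0.5 * (1 + erf(z/sqrt(2)))
erf(0.2263) = 0.251
CDF = 0.6255
Percentile rank = 0.6255 * 100 = 62.55

62.55


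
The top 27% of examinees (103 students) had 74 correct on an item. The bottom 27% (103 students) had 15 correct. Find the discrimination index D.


p_upper = 74/103 = 0.7184
p_lower = 15/103 = 0.1456
D = 0.7184 - 0.1456 = 0.5728

0.5728


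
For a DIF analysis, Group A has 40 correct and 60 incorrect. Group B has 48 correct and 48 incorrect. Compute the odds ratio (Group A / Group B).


Odds_A = 40/60 = 0.6667
Odds_B = 48/48 = 1.0
OR = Odds_A / Odds_B = 0.6667 / 1.0
Exactly, OR = (40 * 48) / (60 * 48) = 1920 / 2880
OR = 0.6667

0.6667


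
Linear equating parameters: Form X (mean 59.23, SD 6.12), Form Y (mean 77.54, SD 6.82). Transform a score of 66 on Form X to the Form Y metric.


slope = SD_Y / SD_X = 6.82 / 6.12 ~ 1.1144
intercept = mean_Y - slope * mean_X = 77.54 - (6.82 / 6.12) * 59.23 ~ 11.5353
Y = slope * X + intercept. To avoid rounding drift from the rounded slope/intercept, evaluate the equivalent form Y = mean_Y + SD_Y * (X - mean_X) / SD_X at full precision:
Y = 77.54 + 6.82 * (66 - 59.23) / 6.12
Y = 77.54 + 6.82 * 6.77 / 6.12
Y = 77.54 + 46.1714 / 6.12
Y = 77.54 + 7.5443
Y = 85.0843

85.0843


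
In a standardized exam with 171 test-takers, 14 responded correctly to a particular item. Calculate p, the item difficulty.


Item difficulty p = number correct / total examinees
p = 14 / 171
p = 0.0819

0.0819


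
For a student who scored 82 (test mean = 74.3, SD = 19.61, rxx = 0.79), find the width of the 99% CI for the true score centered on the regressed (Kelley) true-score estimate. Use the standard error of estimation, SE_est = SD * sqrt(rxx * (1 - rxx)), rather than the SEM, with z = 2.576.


True score estimate = 0.79*82 + 0.21*74.3 = 80.383
SE_est = SD * sqrt(rxx * (1 - rxx)) = 19.61 * sqrt(0.79 * 0.21) = 19.61 * sqrt(0.1659) = 7.987315
CI = T_est +/- z * SE_est, so width = 2 * z * SE_est = 2 * 2.576 * 7.987315
Width = 41.1506

41.1506


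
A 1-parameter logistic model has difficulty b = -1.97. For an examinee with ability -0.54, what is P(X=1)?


theta - b = -0.54 - -1.97 = 1.43
exp(-(theta - b)) = exp(-1.43) = 0.2393
P = 1 / (1 + 0.2393)
P = 0.8069

0.8069


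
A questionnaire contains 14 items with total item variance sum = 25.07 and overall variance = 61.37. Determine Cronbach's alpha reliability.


alpha = (k/(k-1)) * (1 - sum(si^2)/s_total^2)
= (14/13) * (1 - 25.07/61.37)
alpha = 0.637

0.637


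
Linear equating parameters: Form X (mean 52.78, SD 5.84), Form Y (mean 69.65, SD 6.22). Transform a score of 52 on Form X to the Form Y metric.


slope = SD_Y / SD_X = 6.22 / 5.84 ~ 1.0651
intercept = mean_Y - slope * mean_X = 69.65 - (6.22 / 5.84) * 52.78 ~ 13.4357
Y = slope * X + intercept. To avoid rounding drift from the rounded slope/intercept, evaluate the equivalent form Y = mean_Y + SD_Y * (X - mean_X) / SD_X at full precision:
Y = 69.65 + 6.22 * (52 - 52.78) / 5.84
Y = 69.65 - 6.22 * 0.78 / 5.84
Y = 69.65 - 4.8516 / 5.84
Y = 69.65 - 0.8308
Y = 68.8192

68.8192


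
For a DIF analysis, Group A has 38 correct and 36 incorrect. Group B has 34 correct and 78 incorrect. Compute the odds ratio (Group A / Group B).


Odds_A = 38/36 = 1.0556
Odds_B = 34/78 = 0.4359
OR = Odds_A / Odds_B = 1.0556 / 0.4359
Exactly, OR = (38 * 78) / (36 * 34) = 2964 / 1224
OR = 2.4216

2.4216


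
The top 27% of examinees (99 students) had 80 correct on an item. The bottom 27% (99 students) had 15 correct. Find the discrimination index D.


p_upper = 80/99 = 0.8081
p_lower = 15/99 = 0.1515
D = 0.8081 - 0.1515 = 0.6566

0.6566


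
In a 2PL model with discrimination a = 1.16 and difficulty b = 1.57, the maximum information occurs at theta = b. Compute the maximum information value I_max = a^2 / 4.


For 2PL, max info at theta = b = 1.57
I_max = a^2 / 4 = 1.16^2 / 4
= 1.3456 / 4
I_max = 0.3364

0.3364


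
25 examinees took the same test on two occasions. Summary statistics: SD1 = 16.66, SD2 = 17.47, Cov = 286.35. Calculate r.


r = cov(X,Y) / (SD_X * SD_Y)
r = 286.35 / (16.66 * 17.47)
r = 286.35 / 291.0502
r = 0.9839

0.9839


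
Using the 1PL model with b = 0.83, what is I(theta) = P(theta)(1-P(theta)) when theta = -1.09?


P = 1/(1+exp(-(-1.09-0.83))) = 0.1279
I = P*(1-P) = 0.1279 * 0.8721
I = 0.1115

0.1115


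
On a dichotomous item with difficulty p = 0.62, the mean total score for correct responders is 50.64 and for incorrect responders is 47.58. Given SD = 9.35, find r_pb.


q = 1 - p = 0.38
rpb = ((M1 - M0) / SD) * sqrt(p * q)
rpb = ((50.64 - 47.58) / 9.35) * sqrt(0.62 * 0.38)
rpb = 0.1589

0.1589


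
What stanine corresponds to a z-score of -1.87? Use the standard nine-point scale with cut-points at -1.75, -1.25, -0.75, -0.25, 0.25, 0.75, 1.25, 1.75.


Stanine boundaries: [-1.75, -1.25, -0.75, -0.25, 0.25, 0.75, 1.25, 1.75]
z = -1.87
Check each boundary:
  z < -1.75
  z < -1.25
  z < -0.75
  z < -0.25
  z < 0.25
  z < 0.75
  z < 1.25
  z < 1.75
Highest qualifying boundary gives stanine = 1

1


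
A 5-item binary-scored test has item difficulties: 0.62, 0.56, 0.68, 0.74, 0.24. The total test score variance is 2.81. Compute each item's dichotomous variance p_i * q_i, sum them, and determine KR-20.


For each item, compute p_i * q_i:
  Item 1: 0.62 * 0.38 = 0.2356
  Item 2: 0.56 * 0.44 = 0.2464
  Item 3: 0.68 * 0.32 = 0.2176
  Item 4: 0.74 * 0.26 = 0.1924
  Item 5: 0.24 * 0.76 = 0.1824
Sum(p_i * q_i) = 0.2356 + 0.2464 + 0.2176 + 0.1924 + 0.1824 = 1.0744
KR-20 = (k/(k-1)) * (1 - Sum(p_i*q_i) / Var_total)
= (5/4) * (1 - 1.0744/2.81)
= 1.25 * 0.6177
KR-20 = 0.7721

0.7721


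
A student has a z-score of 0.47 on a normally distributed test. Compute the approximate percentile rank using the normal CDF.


CDF(z) = 0.5 * (1 + erf(z/sqrt(2)))
erf(0.3323) = 0.3616
CDF = 0.6808
Percentile rank = 0.6808 * 100 = 68.08

68.08


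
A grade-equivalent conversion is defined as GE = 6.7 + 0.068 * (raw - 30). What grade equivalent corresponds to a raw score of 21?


raw - median = 21 - 30 = -9
slope * diff = 0.068 * -9 = -0.612
GE = 6.7 + -0.612
GE = 6.088

6.088


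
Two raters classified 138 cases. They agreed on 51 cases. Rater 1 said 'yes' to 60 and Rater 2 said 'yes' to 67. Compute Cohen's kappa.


P_o = 51/138 = 0.369565
P_e = (60*67 + 78*71) / 19044 = 0.50189
kappa = (P_o - P_e) / (1 - P_e)
kappa = (0.369565 - 0.50189) / (1 - 0.50189)
kappa = -0.2657

-0.2657


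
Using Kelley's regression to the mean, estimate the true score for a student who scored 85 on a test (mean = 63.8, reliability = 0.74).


T_est = rxx * X + (1 - rxx) * mean
T_est = 0.74 * 85 + 0.26 * 63.8
T_est = 62.9 + 16.588
T_est = 79.488

79.488


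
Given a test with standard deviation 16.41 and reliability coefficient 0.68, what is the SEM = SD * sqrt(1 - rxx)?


SEM = SD * sqrt(1 - rxx)
SEM = 16.41 * sqrt(1 - 0.68)
SEM = 16.41 * sqrt(0.32) = 16.41 * 0.565685
SEM = 9.2829

9.2829


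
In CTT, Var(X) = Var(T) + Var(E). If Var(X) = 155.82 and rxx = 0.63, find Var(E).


var_true = rxx * var_obs = 0.63 * 155.82 = 98.1666
var_error = var_obs - var_true
var_error = 155.82 - 98.1666
var_error = 57.6534

57.6534


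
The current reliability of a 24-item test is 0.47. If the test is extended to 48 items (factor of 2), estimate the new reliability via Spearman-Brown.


r_new = (n * rxx) / (1 + (n-1) * rxx)
r_new = (2 * 0.47) / (1 + 1 * 0.47)
r_new = 0.94 / 1.47
r_new = 0.6395

0.6395


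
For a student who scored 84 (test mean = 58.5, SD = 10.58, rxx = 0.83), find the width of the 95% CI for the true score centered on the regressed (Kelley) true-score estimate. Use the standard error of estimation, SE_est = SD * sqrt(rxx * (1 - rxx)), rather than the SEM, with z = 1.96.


True score estimate = 0.83*84 + 0.17*58.5 = 79.665
SE_est = SD * sqrt(rxx * (1 - rxx)) = 10.58 * sqrt(0.83 * 0.17) = 10.58 * sqrt(0.1411) = 3.974195
CI = T_est +/- z * SE_est, so width = 2 * z * SE_est = 2 * 1.96 * 3.974195
Width = 15.5788

15.5788


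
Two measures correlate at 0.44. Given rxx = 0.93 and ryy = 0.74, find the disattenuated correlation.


r_corrected = rxy / sqrt(rxx * ryy)
= 0.44 / sqrt(0.93 * 0.74)
= 0.44 / sqrt(0.6882)
= 0.44 / 0.829578
r_corrected = 0.5304

0.5304


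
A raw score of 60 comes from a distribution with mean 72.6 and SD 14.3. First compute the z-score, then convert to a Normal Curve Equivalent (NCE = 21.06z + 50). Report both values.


z = (X - mean) / SD = (60 - 72.6) / 14.3
z = -12.6 / 14.3
z = -0.8811
NCE = NCE = 21.06z + 50
Carry z at full precision (z = -12.6 / 14.3) into the conversion:
NCE = 21.06 * (-12.6 / 14.3) + 50 = -265.356 / 14.3 + 50
NCE = -18.5564 + 50
NCE = 31.4436

31.4436


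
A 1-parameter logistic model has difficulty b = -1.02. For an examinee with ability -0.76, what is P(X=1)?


theta - b = -0.76 - -1.02 = 0.26
exp(-(theta - b)) = exp(-0.26) = 0.7711
P = 1 / (1 + 0.7711)
P = 0.5646

0.5646


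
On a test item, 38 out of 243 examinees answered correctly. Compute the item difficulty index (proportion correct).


Item difficulty p = number correct / total examinees
p = 38 / 243
p = 0.1564

0.1564
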